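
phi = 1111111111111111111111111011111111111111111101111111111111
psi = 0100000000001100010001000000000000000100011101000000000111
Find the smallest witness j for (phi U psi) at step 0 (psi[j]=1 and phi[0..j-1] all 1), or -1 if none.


(phi U psi) at 0: need smallest j with psi[j]=1 and phi[i]=1 for all i in [0,j).
Scan from step 0:
  step 0: phi=1, psi=0 -> continue
  step 1: psi=1 and phi held for [0,1) -> witness found
Witness step = 1

1


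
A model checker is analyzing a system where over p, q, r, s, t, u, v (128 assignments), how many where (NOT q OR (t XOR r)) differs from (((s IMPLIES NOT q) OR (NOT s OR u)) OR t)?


F1 = (NOT q OR (t XOR r))
F2 = (((s IMPLIES NOT q) OR (NOT s OR u)) OR t)
Evaluate both on each of 128 rows (bits = p,q,r,s,t,u,v):
  row 0 [0000000]: F1=1 F2=1 -> 0
  row 1 [0000001]: F1=1 F2=1 -> 0
  row 2 [0000010]: F1=1 F2=1 -> 0
  row 3 [0000011]: F1=1 F2=1 -> 0
  row 4 [0000100]: F1=1 F2=1 -> 0
  (every remaining row is evaluated the same way; all 128 results are listed next)
Full result column, 8 rows per line (p,q,r,s fixed per line; t,u,v runs 000..111 left to right):
  rows 0-7 [p,q,r,s=0000]: 00000000  (ones: 0)
  rows 8-15 [p,q,r,s=0001]: 00000000  (ones: 0)
  rows 16-23 [p,q,r,s=0010]: 00000000  (ones: 0)
  rows 24-31 [p,q,r,s=0011]: 00000000  (ones: 0)
  rows 32-39 [p,q,r,s=0100]: 11110000  (ones: 4)
  rows 40-47 [p,q,r,s=0101]: 00110000  (ones: 2)
  rows 48-55 [p,q,r,s=0110]: 00001111  (ones: 4)
  rows 56-63 [p,q,r,s=0111]: 11001111  (ones: 6)
  rows 64-71 [p,q,r,s=1000]: 00000000  (ones: 0)
  rows 72-79 [p,q,r,s=1001]: 00000000  (ones: 0)
  rows 80-87 [p,q,r,s=1010]: 00000000  (ones: 0)
  rows 88-95 [p,q,r,s=1011]: 00000000  (ones: 0)
  rows 96-103 [p,q,r,s=1100]: 11110000  (ones: 4)
  rows 104-111 [p,q,r,s=1101]: 00110000  (ones: 2)
  rows 112-119 [p,q,r,s=1110]: 00001111  (ones: 4)
  rows 120-127 [p,q,r,s=1111]: 11001111  (ones: 6)
Disagreements = 0+0+0+0+4+2+4+6+0+0+0+0+4+2+4+6 = 32

32


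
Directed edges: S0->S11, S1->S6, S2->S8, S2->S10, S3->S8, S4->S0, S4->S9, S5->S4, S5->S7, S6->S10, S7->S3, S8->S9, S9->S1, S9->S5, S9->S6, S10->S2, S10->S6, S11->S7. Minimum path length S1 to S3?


BFS layer-by-layer from S1:
  dist 0: {S1}
  dist 1: {S6}
  dist 2: {S10}
  dist 3: {S2}
  dist 4: {S8}
  dist 5: {S9}
  dist 6: {S5}
  dist 7: {S4, S7}
  dist 8: {S0, S3}
  -> S3 reached at distance 8
Shortest path length = 8

8


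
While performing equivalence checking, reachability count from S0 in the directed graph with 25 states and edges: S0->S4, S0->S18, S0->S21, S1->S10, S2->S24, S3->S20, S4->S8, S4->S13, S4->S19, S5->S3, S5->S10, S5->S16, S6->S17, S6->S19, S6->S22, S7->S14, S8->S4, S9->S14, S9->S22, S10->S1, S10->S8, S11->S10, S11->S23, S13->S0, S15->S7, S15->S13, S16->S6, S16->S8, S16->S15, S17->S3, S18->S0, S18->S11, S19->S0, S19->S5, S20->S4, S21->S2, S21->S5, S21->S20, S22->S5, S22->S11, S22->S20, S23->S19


BFS from S0:
  layer 0: {S0}
  layer 1: {S4, S18, S21}
  layer 2: {S2, S5, S8, S11, S13, S19, S20}
  layer 3: {S3, S10, S16, S23, S24}
  layer 4: {S1, S6, S15}
  layer 5: {S7, S17, S22}
  layer 6: {S14}
Reachable set: {S0, S1, S2, S3, S4, S5, S6, S7, S8, S10, S11, S13, S14, S15, S16, S17, S18, S19, S20, S21, S22, S23, S24}
Count = 23

23


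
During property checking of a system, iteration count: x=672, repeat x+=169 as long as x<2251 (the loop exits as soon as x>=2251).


Step 1: x goes from 672 toward 2251 by 169; the body runs while x<2251, so iterations = ceil((bound-start)/step)
Step 2: Distance=1579
Step 3: ceil(1579/169)=10

10


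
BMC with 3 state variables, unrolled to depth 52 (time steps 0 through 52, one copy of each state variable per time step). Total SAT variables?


BMC unrolls to depth k, creating one copy of each state var for steps 0..k.
Step count = 52 + 1 = 53 (steps 0 through 52)
Vars per step = 3
Total = 3 * 53 = 159

159


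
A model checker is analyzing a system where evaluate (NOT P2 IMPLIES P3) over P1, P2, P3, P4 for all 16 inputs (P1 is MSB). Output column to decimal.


Formula: (NOT P2 IMPLIES P3) over P1, P2, P3, P4 (16 rows)
Evaluate each row (bits = P1,P2,P3,P4, MSB first):
  row 0 [0000]: (NOT 0 IMPLIES 0) -> 0
  row 1 [0001]: (NOT 0 IMPLIES 0) -> 0
  row 2 [0010]: (NOT 0 IMPLIES 1) -> 1
  row 3 [0011]: (NOT 0 IMPLIES 1) -> 1
  row 4 [0100]: (NOT 1 IMPLIES 0) -> 1
  row 5 [0101]: (NOT 1 IMPLIES 0) -> 1
  row 6 [0110]: (NOT 1 IMPLIES 1) -> 1
  row 7 [0111]: (NOT 1 IMPLIES 1) -> 1
  row 8 [1000]: (NOT 0 IMPLIES 0) -> 0
  row 9 [1001]: (NOT 0 IMPLIES 0) -> 0
  row 10 [1010]: (NOT 0 IMPLIES 1) -> 1
  row 11 [1011]: (NOT 0 IMPLIES 1) -> 1
  row 12 [1100]: (NOT 1 IMPLIES 0) -> 1
  row 13 [1101]: (NOT 1 IMPLIES 0) -> 1
  row 14 [1110]: (NOT 1 IMPLIES 1) -> 1
  row 15 [1111]: (NOT 1 IMPLIES 1) -> 1
Full result column, 4 rows per line (P1,P2 fixed per line; P3,P4 runs 00..11 left to right):
  rows 0-3 [P1,P2=00]: 0011  = hex 3
  rows 4-7 [P1,P2=01]: 1111  = hex F
  rows 8-11 [P1,P2=10]: 0011  = hex 3
  rows 12-15 [P1,P2=11]: 1111  = hex F
Output column (row 0 .. row 15) = 0011111100111111
Output column grouped in 4s = 0011 1111 0011 1111 = 0x3F3F
Convert to decimal digit by digit (value = value*16 + digit):
  3 -> 3
  3*16 + 15 (F) = 63
  63*16 + 3 = 1011
  1011*16 + 15 (F) = 16191
Decimal = 16191

16191


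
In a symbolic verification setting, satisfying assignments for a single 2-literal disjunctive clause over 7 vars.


Step 1: Total=2^7=128
Step 2: Unsat when all 2 false: 2^5=32
Step 3: Sat=128-32=96

96


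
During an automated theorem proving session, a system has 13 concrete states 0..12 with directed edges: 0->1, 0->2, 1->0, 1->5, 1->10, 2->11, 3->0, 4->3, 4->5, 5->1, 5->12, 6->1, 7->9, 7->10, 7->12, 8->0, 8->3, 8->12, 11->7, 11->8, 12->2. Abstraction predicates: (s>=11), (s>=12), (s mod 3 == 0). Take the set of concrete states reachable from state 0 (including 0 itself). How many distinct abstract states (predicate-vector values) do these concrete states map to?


BFS from 0:
Concrete reachable: {0, 1, 2, 3, 5, 7, 8, 9, 10, 11, 12}
Abstract via predicates (s>=11), (s>=12), (s mod 3 == 0):
  (0,0,0) <- {1, 2, 5, 7, 8, 10}
  (0,0,1) <- {0, 3, 9}
  (1,0,0) <- {11}
  (1,1,1) <- {12}
Distinct abstract states = 4

4


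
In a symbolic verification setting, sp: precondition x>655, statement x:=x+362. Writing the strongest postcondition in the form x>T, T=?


Formula: sp(P, x:=E) = exists old_x. (x = E[old_x/x]) AND P[old_x/x] (old_x is the value of x before the assignment; eliminate old_x by solving x = E[old_x/x] for old_x)
Step 1: Precondition P: x>655, i.e. old_x > 655
Step 2: Assignment gives x = old_x + 362, so old_x = x - 362
Step 3: Substitute into P: x - 362 > 655
Step 4: Simplify: x > 655+362 = 1017

1017


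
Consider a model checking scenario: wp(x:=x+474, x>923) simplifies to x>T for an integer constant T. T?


Formula: wp(x:=E, P) = P[E/x] (substitute E for x in postcondition)
Step 1: Postcondition: x>923
Step 2: Substitute x+474 for x: x+474>923
Step 3: Solve for x: x > 923-474 = 449

449


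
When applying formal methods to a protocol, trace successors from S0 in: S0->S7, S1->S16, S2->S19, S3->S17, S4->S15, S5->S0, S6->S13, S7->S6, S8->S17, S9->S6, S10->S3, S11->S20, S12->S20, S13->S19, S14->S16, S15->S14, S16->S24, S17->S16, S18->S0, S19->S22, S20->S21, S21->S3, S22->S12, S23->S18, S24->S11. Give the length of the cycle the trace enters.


Trace from S0 until a state repeats:
  S0 -> S7 -> S6 -> S13 -> S19 -> S22 -> S12 -> S20 -> S21 -> S3 -> S17 -> S16 -> S24 -> S11 -> S20
S20 first seen at step 7, revisited at step 14.
Cycle length = 14 - 7 = 7

7


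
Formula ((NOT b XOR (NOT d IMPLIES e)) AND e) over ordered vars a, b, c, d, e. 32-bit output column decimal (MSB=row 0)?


Formula: ((NOT b XOR (NOT d IMPLIES e)) AND e) over a, b, c, d, e (32 rows)
Evaluate each row (bits = a,b,c,d,e, MSB first):
  row 0 [00000]: ((NOT 0 XOR (NOT 0 IMPLIES 0)) AND 0) -> 0
  row 1 [00001]: ((NOT 0 XOR (NOT 0 IMPLIES 1)) AND 1) -> 0
  row 2 [00010]: ((NOT 0 XOR (NOT 1 IMPLIES 0)) AND 0) -> 0
  row 3 [00011]: ((NOT 0 XOR (NOT 1 IMPLIES 1)) AND 1) -> 0
  row 4 [00100]: ((NOT 0 XOR (NOT 0 IMPLIES 0)) AND 0) -> 0
  row 5 [00101]: ((NOT 0 XOR (NOT 0 IMPLIES 1)) AND 1) -> 0
  row 6 [00110]: ((NOT 0 XOR (NOT 1 IMPLIES 0)) AND 0) -> 0
  row 7 [00111]: ((NOT 0 XOR (NOT 1 IMPLIES 1)) AND 1) -> 0
  row 8 [01000]: ((NOT 1 XOR (NOT 0 IMPLIES 0)) AND 0) -> 0
  row 9 [01001]: ((NOT 1 XOR (NOT 0 IMPLIES 1)) AND 1) -> 1
  row 10 [01010]: ((NOT 1 XOR (NOT 1 IMPLIES 0)) AND 0) -> 0
  row 11 [01011]: ((NOT 1 XOR (NOT 1 IMPLIES 1)) AND 1) -> 1
  row 12 [01100]: ((NOT 1 XOR (NOT 0 IMPLIES 0)) AND 0) -> 0
  row 13 [01101]: ((NOT 1 XOR (NOT 0 IMPLIES 1)) AND 1) -> 1
  row 14 [01110]: ((NOT 1 XOR (NOT 1 IMPLIES 0)) AND 0) -> 0
  row 15 [01111]: ((NOT 1 XOR (NOT 1 IMPLIES 1)) AND 1) -> 1
  row 16 [10000]: ((NOT 0 XOR (NOT 0 IMPLIES 0)) AND 0) -> 0
  row 17 [10001]: ((NOT 0 XOR (NOT 0 IMPLIES 1)) AND 1) -> 0
  row 18 [10010]: ((NOT 0 XOR (NOT 1 IMPLIES 0)) AND 0) -> 0
  row 19 [10011]: ((NOT 0 XOR (NOT 1 IMPLIES 1)) AND 1) -> 0
  row 20 [10100]: ((NOT 0 XOR (NOT 0 IMPLIES 0)) AND 0) -> 0
  row 21 [10101]: ((NOT 0 XOR (NOT 0 IMPLIES 1)) AND 1) -> 0
  row 22 [10110]: ((NOT 0 XOR (NOT 1 IMPLIES 0)) AND 0) -> 0
  row 23 [10111]: ((NOT 0 XOR (NOT 1 IMPLIES 1)) AND 1) -> 0
  row 24 [11000]: ((NOT 1 XOR (NOT 0 IMPLIES 0)) AND 0) -> 0
  row 25 [11001]: ((NOT 1 XOR (NOT 0 IMPLIES 1)) AND 1) -> 1
  row 26 [11010]: ((NOT 1 XOR (NOT 1 IMPLIES 0)) AND 0) -> 0
  row 27 [11011]: ((NOT 1 XOR (NOT 1 IMPLIES 1)) AND 1) -> 1
  row 28 [11100]: ((NOT 1 XOR (NOT 0 IMPLIES 0)) AND 0) -> 0
  row 29 [11101]: ((NOT 1 XOR (NOT 0 IMPLIES 1)) AND 1) -> 1
  row 30 [11110]: ((NOT 1 XOR (NOT 1 IMPLIES 0)) AND 0) -> 0
  row 31 [11111]: ((NOT 1 XOR (NOT 1 IMPLIES 1)) AND 1) -> 1
Full result column, 4 rows per line (a,b,c fixed per line; d,e runs 00..11 left to right):
  rows 0-3 [a,b,c=000]: 0000  = hex 0
  rows 4-7 [a,b,c=001]: 0000  = hex 0
  rows 8-11 [a,b,c=010]: 0101  = hex 5
  rows 12-15 [a,b,c=011]: 0101  = hex 5
  rows 16-19 [a,b,c=100]: 0000  = hex 0
  rows 20-23 [a,b,c=101]: 0000  = hex 0
  rows 24-27 [a,b,c=110]: 0101  = hex 5
  rows 28-31 [a,b,c=111]: 0101  = hex 5
Output column (row 0 .. row 31) = 00000000010101010000000001010101
Output column grouped in 4s = 0000 0000 0101 0101 0000 0000 0101 0101 = 0x00550055
Convert to decimal digit by digit (value = value*16 + digit):
  0 -> 0
  0*16 + 0 = 0
  0*16 + 5 = 5
  5*16 + 5 = 85
  85*16 + 0 = 1360
  1360*16 + 0 = 21760
  21760*16 + 5 = 348165
  348165*16 + 5 = 5570645
Decimal = 5570645

5570645


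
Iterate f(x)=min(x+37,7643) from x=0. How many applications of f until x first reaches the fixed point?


Step 1: x=0, cap=7643, increment=37
Step 2: x grows by 37 each step until capped at 7643; fixed point is x=7643
Step 3: iterations = ceil(7643/37) = 207

207


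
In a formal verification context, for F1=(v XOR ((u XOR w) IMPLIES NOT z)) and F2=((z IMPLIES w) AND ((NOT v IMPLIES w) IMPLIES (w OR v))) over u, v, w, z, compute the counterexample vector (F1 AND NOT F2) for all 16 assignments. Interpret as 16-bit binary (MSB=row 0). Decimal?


F1 = (v XOR ((u XOR w) IMPLIES NOT z))
F2 = ((z IMPLIES w) AND ((NOT v IMPLIES w) IMPLIES (w OR v)))
Counterexample to F1=>F2 is where F1=1 and F2=0.
Evaluate each row (bits = u,v,w,z, MSB first):
  row 0 [0000]: F1=1 F2=1 -> F1&~F2 -> 0
  row 1 [0001]: F1=1 F2=0 -> F1&~F2 -> 1
  row 2 [0010]: F1=1 F2=1 -> F1&~F2 -> 0
  row 3 [0011]: F1=0 F2=1 -> F1&~F2 -> 0
  row 4 [0100]: F1=0 F2=1 -> F1&~F2 -> 0
  row 5 [0101]: F1=0 F2=0 -> F1&~F2 -> 0
  row 6 [0110]: F1=0 F2=1 -> F1&~F2 -> 0
  row 7 [0111]: F1=1 F2=1 -> F1&~F2 -> 0
  row 8 [1000]: F1=1 F2=1 -> F1&~F2 -> 0
  row 9 [1001]: F1=0 F2=0 -> F1&~F2 -> 0
  row 10 [1010]: F1=1 F2=1 -> F1&~F2 -> 0
  row 11 [1011]: F1=1 F2=1 -> F1&~F2 -> 0
  row 12 [1100]: F1=0 F2=1 -> F1&~F2 -> 0
  row 13 [1101]: F1=1 F2=0 -> F1&~F2 -> 1
  row 14 [1110]: F1=0 F2=1 -> F1&~F2 -> 0
  row 15 [1111]: F1=0 F2=1 -> F1&~F2 -> 0
Full result column, 4 rows per line (u,v fixed per line; w,z runs 00..11 left to right):
  rows 0-3 [u,v=00]: 0100  = hex 4
  rows 4-7 [u,v=01]: 0000  = hex 0
  rows 8-11 [u,v=10]: 0000  = hex 0
  rows 12-15 [u,v=11]: 0100  = hex 4
Counterexample vector (row 0 .. row 15) = 0100000000000100
Output column grouped in 4s = 0100 0000 0000 0100 = 0x4004
Convert to decimal digit by digit (value = value*16 + digit):
  4 -> 4
  4*16 + 0 = 64
  64*16 + 0 = 1024
  1024*16 + 4 = 16388
Decimal = 16388

16388


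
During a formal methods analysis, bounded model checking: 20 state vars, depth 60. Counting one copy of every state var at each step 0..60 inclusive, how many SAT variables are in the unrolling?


BMC unrolls to depth k, creating one copy of each state var for steps 0..k.
Step count = 60 + 1 = 61 (steps 0 through 60)
Vars per step = 20
Total = 20 * 61 = 1220

1220


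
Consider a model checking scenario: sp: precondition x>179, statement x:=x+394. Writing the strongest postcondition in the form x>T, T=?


Formula: sp(P, x:=E) = exists old_x. (x = E[old_x/x]) AND P[old_x/x] (old_x is the value of x before the assignment; eliminate old_x by solving x = E[old_x/x] for old_x)
Step 1: Precondition P: x>179, i.e. old_x > 179
Step 2: Assignment gives x = old_x + 394, so old_x = x - 394
Step 3: Substitute into P: x - 394 > 179
Step 4: Simplify: x > 179+394 = 573

573


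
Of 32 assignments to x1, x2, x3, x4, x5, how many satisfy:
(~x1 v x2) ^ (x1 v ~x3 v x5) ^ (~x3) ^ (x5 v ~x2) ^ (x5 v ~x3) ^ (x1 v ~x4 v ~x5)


CNF with 6 clauses over 5 vars (32 assignments).
An assignment satisfies CNF iff every clause has >=1 true literal.
Check each row (bits = x1,x2,x3,x4,x5; clause T/F shown):
  row 0 [00000]: clauses=TTTTTT -> 1
  row 1 [00001]: clauses=TTTTTT -> 1
  row 2 [00010]: clauses=TTTTTT -> 1
  row 3 [00011]: clauses=TTTTTF -> 0
  row 4 [00100]: clauses=TFFTFT -> 0
  row 5 [00101]: clauses=TTFTTT -> 0
  row 6 [00110]: clauses=TFFTFT -> 0
  row 7 [00111]: clauses=TTFTTF -> 0
  row 8 [01000]: clauses=TTTFTT -> 0
  row 9 [01001]: clauses=TTTTTT -> 1
  row 10 [01010]: clauses=TTTFTT -> 0
  row 11 [01011]: clauses=TTTTTF -> 0
  row 12 [01100]: clauses=TFFFFT -> 0
  row 13 [01101]: clauses=TTFTTT -> 0
  row 14 [01110]: clauses=TFFFFT -> 0
  row 15 [01111]: clauses=TTFTTF -> 0
  row 16 [10000]: clauses=FTTTTT -> 0
  row 17 [10001]: clauses=FTTTTT -> 0
  row 18 [10010]: clauses=FTTTTT -> 0
  row 19 [10011]: clauses=FTTTTT -> 0
  row 20 [10100]: clauses=FTFTFT -> 0
  row 21 [10101]: clauses=FTFTTT -> 0
  row 22 [10110]: clauses=FTFTFT -> 0
  row 23 [10111]: clauses=FTFTTT -> 0
  row 24 [11000]: clauses=TTTFTT -> 0
  row 25 [11001]: clauses=TTTTTT -> 1
  row 26 [11010]: clauses=TTTFTT -> 0
  row 27 [11011]: clauses=TTTTTT -> 1
  row 28 [11100]: clauses=TTFFFT -> 0
  row 29 [11101]: clauses=TTFTTT -> 0
  row 30 [11110]: clauses=TTFFFT -> 0
  row 31 [11111]: clauses=TTFTTT -> 0
Full result column, 8 rows per line (x1,x2 fixed per line; x3,x4,x5 runs 000..111 left to right):
  rows 0-7 [x1,x2=00]: 11100000  (ones: 3)
  rows 8-15 [x1,x2=01]: 01000000  (ones: 1)
  rows 16-23 [x1,x2=10]: 00000000  (ones: 0)
  rows 24-31 [x1,x2=11]: 01010000  (ones: 2)
Satisfying assignments = 3+1+0+2 = 6

6


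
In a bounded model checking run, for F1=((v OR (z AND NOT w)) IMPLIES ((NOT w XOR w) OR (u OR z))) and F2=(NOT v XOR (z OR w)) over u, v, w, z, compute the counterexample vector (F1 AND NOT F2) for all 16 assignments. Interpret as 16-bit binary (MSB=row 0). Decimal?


F1 = ((v OR (z AND NOT w)) IMPLIES ((NOT w XOR w) OR (u OR z)))
F2 = (NOT v XOR (z OR w))
Counterexample to F1=>F2 is where F1=1 and F2=0.
Evaluate each row (bits = u,v,w,z, MSB first):
  row 0 [0000]: F1=1 F2=1 -> F1&~F2 -> 0
  row 1 [0001]: F1=1 F2=0 -> F1&~F2 -> 1
  row 2 [0010]: F1=1 F2=0 -> F1&~F2 -> 1
  row 3 [0011]: F1=1 F2=0 -> F1&~F2 -> 1
  row 4 [0100]: F1=1 F2=0 -> F1&~F2 -> 1
  row 5 [0101]: F1=1 F2=1 -> F1&~F2 -> 0
  row 6 [0110]: F1=1 F2=1 -> F1&~F2 -> 0
  row 7 [0111]: F1=1 F2=1 -> F1&~F2 -> 0
  row 8 [1000]: F1=1 F2=1 -> F1&~F2 -> 0
  row 9 [1001]: F1=1 F2=0 -> F1&~F2 -> 1
  row 10 [1010]: F1=1 F2=0 -> F1&~F2 -> 1
  row 11 [1011]: F1=1 F2=0 -> F1&~F2 -> 1
  row 12 [1100]: F1=1 F2=0 -> F1&~F2 -> 1
  row 13 [1101]: F1=1 F2=1 -> F1&~F2 -> 0
  row 14 [1110]: F1=1 F2=1 -> F1&~F2 -> 0
  row 15 [1111]: F1=1 F2=1 -> F1&~F2 -> 0
Full result column, 4 rows per line (u,v fixed per line; w,z runs 00..11 left to right):
  rows 0-3 [u,v=00]: 0111  = hex 7
  rows 4-7 [u,v=01]: 1000  = hex 8
  rows 8-11 [u,v=10]: 0111  = hex 7
  rows 12-15 [u,v=11]: 1000  = hex 8
Counterexample vector (row 0 .. row 15) = 0111100001111000
Output column grouped in 4s = 0111 1000 0111 1000 = 0x7878
Convert to decimal digit by digit (value = value*16 + digit):
  7 -> 7
  7*16 + 8 = 120
  120*16 + 7 = 1927
  1927*16 + 8 = 30840
Decimal = 30840

30840


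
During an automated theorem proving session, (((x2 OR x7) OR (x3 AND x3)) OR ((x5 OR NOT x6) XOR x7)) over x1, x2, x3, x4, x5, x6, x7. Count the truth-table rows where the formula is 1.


Formula: (((x2 OR x7) OR (x3 AND x3)) OR ((x5 OR NOT x6) XOR x7)) over 7 vars (128 rows)
Evaluate each row (x1, x2, x3, x4, x5, x6, x7 as bits, MSB first):
  row 0 [0000000]: (((0 OR 0) OR (0 AND 0)) OR ((0 OR NOT 0) XOR 0)) -> 1
  row 1 [0000001]: (((0 OR 1) OR (0 AND 0)) OR ((0 OR NOT 0) XOR 1)) -> 1
  row 2 [0000010]: (((0 OR 0) OR (0 AND 0)) OR ((0 OR NOT 1) XOR 0)) -> 0
  row 3 [0000011]: (((0 OR 1) OR (0 AND 0)) OR ((0 OR NOT 1) XOR 1)) -> 1
  row 4 [0000100]: (((0 OR 0) OR (0 AND 0)) OR ((1 OR NOT 0) XOR 0)) -> 1
  (every remaining row is evaluated the same way; all 128 results are listed next)
Full result column, 8 rows per line (x1,x2,x3,x4 fixed per line; x5,x6,x7 runs 000..111 left to right):
  rows 0-7 [x1,x2,x3,x4=0000]: 11011111  (ones: 7)
  rows 8-15 [x1,x2,x3,x4=0001]: 11011111  (ones: 7)
  rows 16-23 [x1,x2,x3,x4=0010]: 11111111  (ones: 8)
  rows 24-31 [x1,x2,x3,x4=0011]: 11111111  (ones: 8)
  rows 32-39 [x1,x2,x3,x4=0100]: 11111111  (ones: 8)
  rows 40-47 [x1,x2,x3,x4=0101]: 11111111  (ones: 8)
  rows 48-55 [x1,x2,x3,x4=0110]: 11111111  (ones: 8)
  rows 56-63 [x1,x2,x3,x4=0111]: 11111111  (ones: 8)
  rows 64-71 [x1,x2,x3,x4=1000]: 11011111  (ones: 7)
  rows 72-79 [x1,x2,x3,x4=1001]: 11011111  (ones: 7)
  rows 80-87 [x1,x2,x3,x4=1010]: 11111111  (ones: 8)
  rows 88-95 [x1,x2,x3,x4=1011]: 11111111  (ones: 8)
  rows 96-103 [x1,x2,x3,x4=1100]: 11111111  (ones: 8)
  rows 104-111 [x1,x2,x3,x4=1101]: 11111111  (ones: 8)
  rows 112-119 [x1,x2,x3,x4=1110]: 11111111  (ones: 8)
  rows 120-127 [x1,x2,x3,x4=1111]: 11111111  (ones: 8)
Count of 1-rows = 7+7+8+8+8+8+8+8+7+7+8+8+8+8+8+8 = 124

124


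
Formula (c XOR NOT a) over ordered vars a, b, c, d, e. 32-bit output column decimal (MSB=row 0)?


Formula: (c XOR NOT a) over a, b, c, d, e (32 rows)
Evaluate each row (bits = a,b,c,d,e, MSB first):
  row 0 [00000]: (0 XOR NOT 0) -> 1
  row 1 [00001]: (0 XOR NOT 0) -> 1
  row 2 [00010]: (0 XOR NOT 0) -> 1
  row 3 [00011]: (0 XOR NOT 0) -> 1
  row 4 [00100]: (1 XOR NOT 0) -> 0
  row 5 [00101]: (1 XOR NOT 0) -> 0
  row 6 [00110]: (1 XOR NOT 0) -> 0
  row 7 [00111]: (1 XOR NOT 0) -> 0
  row 8 [01000]: (0 XOR NOT 0) -> 1
  row 9 [01001]: (0 XOR NOT 0) -> 1
  row 10 [01010]: (0 XOR NOT 0) -> 1
  row 11 [01011]: (0 XOR NOT 0) -> 1
  row 12 [01100]: (1 XOR NOT 0) -> 0
  row 13 [01101]: (1 XOR NOT 0) -> 0
  row 14 [01110]: (1 XOR NOT 0) -> 0
  row 15 [01111]: (1 XOR NOT 0) -> 0
  row 16 [10000]: (0 XOR NOT 1) -> 0
  row 17 [10001]: (0 XOR NOT 1) -> 0
  row 18 [10010]: (0 XOR NOT 1) -> 0
  row 19 [10011]: (0 XOR NOT 1) -> 0
  row 20 [10100]: (1 XOR NOT 1) -> 1
  row 21 [10101]: (1 XOR NOT 1) -> 1
  row 22 [10110]: (1 XOR NOT 1) -> 1
  row 23 [10111]: (1 XOR NOT 1) -> 1
  row 24 [11000]: (0 XOR NOT 1) -> 0
  row 25 [11001]: (0 XOR NOT 1) -> 0
  row 26 [11010]: (0 XOR NOT 1) -> 0
  row 27 [11011]: (0 XOR NOT 1) -> 0
  row 28 [11100]: (1 XOR NOT 1) -> 1
  row 29 [11101]: (1 XOR NOT 1) -> 1
  row 30 [11110]: (1 XOR NOT 1) -> 1
  row 31 [11111]: (1 XOR NOT 1) -> 1
Full result column, 4 rows per line (a,b,c fixed per line; d,e runs 00..11 left to right):
  rows 0-3 [a,b,c=000]: 1111  = hex F
  rows 4-7 [a,b,c=001]: 0000  = hex 0
  rows 8-11 [a,b,c=010]: 1111  = hex F
  rows 12-15 [a,b,c=011]: 0000  = hex 0
  rows 16-19 [a,b,c=100]: 0000  = hex 0
  rows 20-23 [a,b,c=101]: 1111  = hex F
  rows 24-27 [a,b,c=110]: 0000  = hex 0
  rows 28-31 [a,b,c=111]: 1111  = hex F
Output column (row 0 .. row 31) = 11110000111100000000111100001111
Output column grouped in 4s = 1111 0000 1111 0000 0000 1111 0000 1111 = 0xF0F00F0F
Convert to decimal digit by digit (value = value*16 + digit):
  F -> 15
  15*16 + 0 = 240
  240*16 + 15 (F) = 3855
  3855*16 + 0 = 61680
  61680*16 + 0 = 986880
  986880*16 + 15 (F) = 15790095
  15790095*16 + 0 = 252641520
  252641520*16 + 15 (F) = 4042264335
Decimal = 4042264335

4042264335


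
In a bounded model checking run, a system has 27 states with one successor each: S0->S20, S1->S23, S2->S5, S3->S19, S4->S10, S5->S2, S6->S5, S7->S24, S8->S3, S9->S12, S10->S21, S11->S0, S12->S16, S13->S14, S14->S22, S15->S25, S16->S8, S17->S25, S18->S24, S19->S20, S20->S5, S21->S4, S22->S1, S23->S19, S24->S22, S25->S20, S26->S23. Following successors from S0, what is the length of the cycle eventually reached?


Trace from S0 until a state repeats:
  S0 -> S20 -> S5 -> S2 -> S5
S5 first seen at step 2, revisited at step 4.
Cycle length = 4 - 2 = 2

2


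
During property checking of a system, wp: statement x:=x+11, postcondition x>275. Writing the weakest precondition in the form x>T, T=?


Formula: wp(x:=E, P) = P[E/x] (substitute E for x in postcondition)
Step 1: Postcondition: x>275
Step 2: Substitute x+11 for x: x+11>275
Step 3: Solve for x: x > 275-11 = 264

264


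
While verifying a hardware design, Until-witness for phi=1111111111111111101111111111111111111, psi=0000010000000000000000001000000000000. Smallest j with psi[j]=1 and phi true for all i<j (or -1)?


(phi U psi) at 0: need smallest j with psi[j]=1 and phi[i]=1 for all i in [0,j).
Scan from step 0:
  step 0: phi=1, psi=0 -> continue
  step 1: phi=1, psi=0 -> continue
  step 2: phi=1, psi=0 -> continue
  step 3: phi=1, psi=0 -> continue
  step 5: psi=1 and phi held for [0,5) -> witness found
Witness step = 5

5


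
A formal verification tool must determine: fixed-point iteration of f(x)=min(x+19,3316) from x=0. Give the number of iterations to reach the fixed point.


Step 1: x=0, cap=3316, increment=19
Step 2: x grows by 19 each step until capped at 3316; fixed point is x=3316
Step 3: iterations = ceil(3316/19) = 175

175


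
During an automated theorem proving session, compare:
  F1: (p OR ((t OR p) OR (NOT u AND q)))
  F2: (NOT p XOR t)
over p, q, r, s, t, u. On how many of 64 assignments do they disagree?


F1 = (p OR ((t OR p) OR (NOT u AND q)))
F2 = (NOT p XOR t)
Evaluate both on each of 64 rows (bits = p,q,r,s,t,u):
  row 0 [000000]: F1=0 F2=1 (differ) -> 1
  row 1 [000001]: F1=0 F2=1 (differ) -> 1
  row 2 [000010]: F1=1 F2=0 (differ) -> 1
  row 3 [000011]: F1=1 F2=0 (differ) -> 1
  row 4 [000100]: F1=0 F2=1 (differ) -> 1
  (every remaining row is evaluated the same way; all 64 results are listed next)
Full result column, 8 rows per line (p,q,r fixed per line; s,t,u runs 000..111 left to right):
  rows 0-7 [p,q,r=000]: 11111111  (ones: 8)
  rows 8-15 [p,q,r=001]: 11111111  (ones: 8)
  rows 16-23 [p,q,r=010]: 01110111  (ones: 6)
  rows 24-31 [p,q,r=011]: 01110111  (ones: 6)
  rows 32-39 [p,q,r=100]: 11001100  (ones: 4)
  rows 40-47 [p,q,r=101]: 11001100  (ones: 4)
  rows 48-55 [p,q,r=110]: 11001100  (ones: 4)
  rows 56-63 [p,q,r=111]: 11001100  (ones: 4)
Disagreements = 8+8+6+6+4+4+4+4 = 44

44


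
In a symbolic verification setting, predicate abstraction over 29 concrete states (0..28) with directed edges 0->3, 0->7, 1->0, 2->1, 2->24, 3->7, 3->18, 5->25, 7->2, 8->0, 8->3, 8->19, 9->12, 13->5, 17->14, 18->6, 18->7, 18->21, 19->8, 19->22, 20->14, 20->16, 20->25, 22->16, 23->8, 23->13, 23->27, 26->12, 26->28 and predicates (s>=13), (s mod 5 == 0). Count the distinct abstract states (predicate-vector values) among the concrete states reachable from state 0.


BFS from 0:
Concrete reachable: {0, 1, 2, 3, 6, 7, 18, 21, 24}
Abstract via predicates (s>=13), (s mod 5 == 0):
  (0,0) <- {1, 2, 3, 6, 7}
  (0,1) <- {0}
  (1,0) <- {18, 21, 24}
Distinct abstract states = 3

3


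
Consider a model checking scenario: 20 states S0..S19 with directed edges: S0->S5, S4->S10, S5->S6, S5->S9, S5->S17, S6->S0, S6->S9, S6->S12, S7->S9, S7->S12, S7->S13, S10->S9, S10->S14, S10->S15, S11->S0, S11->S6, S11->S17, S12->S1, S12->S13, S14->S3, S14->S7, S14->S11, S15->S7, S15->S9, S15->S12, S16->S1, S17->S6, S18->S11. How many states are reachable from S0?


BFS from S0:
  layer 0: {S0}
  layer 1: {S5}
  layer 2: {S6, S9, S17}
  layer 3: {S12}
  layer 4: {S1, S13}
Reachable set: {S0, S1, S5, S6, S9, S12, S13, S17}
Count = 8

8


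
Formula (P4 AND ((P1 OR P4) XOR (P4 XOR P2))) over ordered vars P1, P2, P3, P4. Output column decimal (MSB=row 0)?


Formula: (P4 AND ((P1 OR P4) XOR (P4 XOR P2))) over P1, P2, P3, P4 (16 rows)
Evaluate each row (bits = P1,P2,P3,P4, MSB first):
  row 0 [0000]: (0 AND ((0 OR 0) XOR (0 XOR 0))) -> 0
  row 1 [0001]: (1 AND ((0 OR 1) XOR (1 XOR 0))) -> 0
  row 2 [0010]: (0 AND ((0 OR 0) XOR (0 XOR 0))) -> 0
  row 3 [0011]: (1 AND ((0 OR 1) XOR (1 XOR 0))) -> 0
  row 4 [0100]: (0 AND ((0 OR 0) XOR (0 XOR 1))) -> 0
  row 5 [0101]: (1 AND ((0 OR 1) XOR (1 XOR 1))) -> 1
  row 6 [0110]: (0 AND ((0 OR 0) XOR (0 XOR 1))) -> 0
  row 7 [0111]: (1 AND ((0 OR 1) XOR (1 XOR 1))) -> 1
  row 8 [1000]: (0 AND ((1 OR 0) XOR (0 XOR 0))) -> 0
  row 9 [1001]: (1 AND ((1 OR 1) XOR (1 XOR 0))) -> 0
  row 10 [1010]: (0 AND ((1 OR 0) XOR (0 XOR 0))) -> 0
  row 11 [1011]: (1 AND ((1 OR 1) XOR (1 XOR 0))) -> 0
  row 12 [1100]: (0 AND ((1 OR 0) XOR (0 XOR 1))) -> 0
  row 13 [1101]: (1 AND ((1 OR 1) XOR (1 XOR 1))) -> 1
  row 14 [1110]: (0 AND ((1 OR 0) XOR (0 XOR 1))) -> 0
  row 15 [1111]: (1 AND ((1 OR 1) XOR (1 XOR 1))) -> 1
Full result column, 4 rows per line (P1,P2 fixed per line; P3,P4 runs 00..11 left to right):
  rows 0-3 [P1,P2=00]: 0000  = hex 0
  rows 4-7 [P1,P2=01]: 0101  = hex 5
  rows 8-11 [P1,P2=10]: 0000  = hex 0
  rows 12-15 [P1,P2=11]: 0101  = hex 5
Output column (row 0 .. row 15) = 0000010100000101
Output column grouped in 4s = 0000 0101 0000 0101 = 0x0505
Convert to decimal digit by digit (value = value*16 + digit):
  0 -> 0
  0*16 + 5 = 5
  5*16 + 0 = 80
  80*16 + 5 = 1285
Decimal = 1285

1285


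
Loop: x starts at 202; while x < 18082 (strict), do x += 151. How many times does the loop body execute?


Step 1: x goes from 202 toward 18082 by 151; the body runs while x<18082, so iterations = ceil((bound-start)/step)
Step 2: Distance=17880
Step 3: ceil(17880/151)=119

119


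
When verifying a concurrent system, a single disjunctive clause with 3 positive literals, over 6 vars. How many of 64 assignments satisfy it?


Step 1: Total=2^6=64
Step 2: Unsat when all 3 false: 2^3=8
Step 3: Sat=64-8=56

56


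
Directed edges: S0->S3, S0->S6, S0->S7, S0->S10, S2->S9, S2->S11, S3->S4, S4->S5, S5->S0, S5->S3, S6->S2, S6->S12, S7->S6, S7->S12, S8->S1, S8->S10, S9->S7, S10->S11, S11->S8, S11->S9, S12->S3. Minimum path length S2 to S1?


BFS layer-by-layer from S2:
  dist 0: {S2}
  dist 1: {S9, S11}
  dist 2: {S7, S8}
  dist 3: {S1, S6, S10, S12}
  -> S1 reached at distance 3
Shortest path length = 3

3


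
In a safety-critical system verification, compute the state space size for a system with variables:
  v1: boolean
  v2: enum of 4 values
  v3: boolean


State space = product of domain sizes of all variables.
Domain sizes:
  v1 (boolean): 2
  v2 (enum of 4 values): 4
  v3 (boolean): 2
Product = 2 * 4 * 2 = 16

16


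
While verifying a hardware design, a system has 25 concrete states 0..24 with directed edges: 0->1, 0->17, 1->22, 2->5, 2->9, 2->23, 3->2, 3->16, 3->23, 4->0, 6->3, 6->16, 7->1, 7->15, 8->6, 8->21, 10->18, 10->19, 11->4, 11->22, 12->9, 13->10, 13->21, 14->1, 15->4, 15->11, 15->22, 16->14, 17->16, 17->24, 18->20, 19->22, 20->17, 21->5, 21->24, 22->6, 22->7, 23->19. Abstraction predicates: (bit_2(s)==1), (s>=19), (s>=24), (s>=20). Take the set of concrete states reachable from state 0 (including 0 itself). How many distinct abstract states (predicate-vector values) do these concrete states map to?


BFS from 0:
Concrete reachable: {0, 1, 2, 3, 4, 5, 6, 7, 9, 11, 14, 15, 16, 17, 19, 22, 23, 24}
Abstract via predicates (bit_2(s)==1), (s>=19), (s>=24), (s>=20):
  (0,0,0,0) <- {0, 1, 2, 3, 9, 11, 16, 17}
  (0,1,0,0) <- {19}
  (0,1,1,1) <- {24}
  (1,0,0,0) <- {4, 5, 6, 7, 14, 15}
  (1,1,0,1) <- {22, 23}
Distinct abstract states = 5

5


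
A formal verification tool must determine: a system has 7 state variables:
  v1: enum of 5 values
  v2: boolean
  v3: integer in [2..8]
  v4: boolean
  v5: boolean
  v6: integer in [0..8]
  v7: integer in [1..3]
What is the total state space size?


State space = product of domain sizes of all variables.
Domain sizes:
  v1 (enum of 5 values): 5
  v2 (boolean): 2
  v3 (integer in [2..8]): 7
  v4 (boolean): 2
  v5 (boolean): 2
  v6 (integer in [0..8]): 9
  v7 (integer in [1..3]): 3
Product = 5 * 2 * 7 * 2 * 2 * 9 * 3 = 7560

7560


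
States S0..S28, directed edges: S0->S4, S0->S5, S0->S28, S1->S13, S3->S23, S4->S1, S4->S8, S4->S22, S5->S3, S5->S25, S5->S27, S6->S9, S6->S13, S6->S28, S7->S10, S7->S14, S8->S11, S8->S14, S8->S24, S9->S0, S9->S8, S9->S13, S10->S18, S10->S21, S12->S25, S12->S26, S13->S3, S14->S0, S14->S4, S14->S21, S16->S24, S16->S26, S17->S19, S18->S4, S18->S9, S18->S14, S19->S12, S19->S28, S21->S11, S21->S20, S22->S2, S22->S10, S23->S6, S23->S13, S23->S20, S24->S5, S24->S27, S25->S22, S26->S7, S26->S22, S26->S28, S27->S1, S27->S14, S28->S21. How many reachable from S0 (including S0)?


BFS from S0:
  layer 0: {S0}
  layer 1: {S4, S5, S28}
  layer 2: {S1, S3, S8, S21, S22, S25, S27}
  layer 3: {S2, S10, S11, S13, S14, S20, S23, S24}
  layer 4: {S6, S18}
  layer 5: {S9}
Reachable set: {S0, S1, S2, S3, S4, S5, S6, S8, S9, S10, S11, S13, S14, S18, S20, S21, S22, S23, S24, S25, S27, S28}
Count = 22

22


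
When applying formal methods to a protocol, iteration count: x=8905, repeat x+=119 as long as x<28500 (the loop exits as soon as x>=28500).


Step 1: x goes from 8905 toward 28500 by 119; the body runs while x<28500, so iterations = ceil((bound-start)/step)
Step 2: Distance=19595
Step 3: ceil(19595/119)=165

165


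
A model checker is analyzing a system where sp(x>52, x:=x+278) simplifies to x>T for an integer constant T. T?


Formula: sp(P, x:=E) = exists old_x. (x = E[old_x/x]) AND P[old_x/x] (old_x is the value of x before the assignment; eliminate old_x by solving x = E[old_x/x] for old_x)
Step 1: Precondition P: x>52, i.e. old_x > 52
Step 2: Assignment gives x = old_x + 278, so old_x = x - 278
Step 3: Substitute into P: x - 278 > 52
Step 4: Simplify: x > 52+278 = 330

330


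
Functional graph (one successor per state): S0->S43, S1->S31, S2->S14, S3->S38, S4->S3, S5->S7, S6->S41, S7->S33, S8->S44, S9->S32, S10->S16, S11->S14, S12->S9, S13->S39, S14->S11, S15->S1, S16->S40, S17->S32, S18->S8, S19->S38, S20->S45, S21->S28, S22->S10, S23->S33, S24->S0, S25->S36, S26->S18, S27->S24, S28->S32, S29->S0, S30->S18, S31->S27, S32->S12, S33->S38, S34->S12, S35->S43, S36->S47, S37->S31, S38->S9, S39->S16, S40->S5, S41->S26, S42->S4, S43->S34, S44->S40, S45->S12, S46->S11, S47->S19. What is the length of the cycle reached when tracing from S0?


Trace from S0 until a state repeats:
  S0 -> S43 -> S34 -> S12 -> S9 -> S32 -> S12
S12 first seen at step 3, revisited at step 6.
Cycle length = 6 - 3 = 3

3


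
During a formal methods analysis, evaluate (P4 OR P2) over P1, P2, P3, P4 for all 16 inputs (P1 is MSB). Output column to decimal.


Formula: (P4 OR P2) over P1, P2, P3, P4 (16 rows)
Evaluate each row (bits = P1,P2,P3,P4, MSB first):
  row 0 [0000]: (0 OR 0) -> 0
  row 1 [0001]: (1 OR 0) -> 1
  row 2 [0010]: (0 OR 0) -> 0
  row 3 [0011]: (1 OR 0) -> 1
  row 4 [0100]: (0 OR 1) -> 1
  row 5 [0101]: (1 OR 1) -> 1
  row 6 [0110]: (0 OR 1) -> 1
  row 7 [0111]: (1 OR 1) -> 1
  row 8 [1000]: (0 OR 0) -> 0
  row 9 [1001]: (1 OR 0) -> 1
  row 10 [1010]: (0 OR 0) -> 0
  row 11 [1011]: (1 OR 0) -> 1
  row 12 [1100]: (0 OR 1) -> 1
  row 13 [1101]: (1 OR 1) -> 1
  row 14 [1110]: (0 OR 1) -> 1
  row 15 [1111]: (1 OR 1) -> 1
Full result column, 4 rows per line (P1,P2 fixed per line; P3,P4 runs 00..11 left to right):
  rows 0-3 [P1,P2=00]: 0101  = hex 5
  rows 4-7 [P1,P2=01]: 1111  = hex F
  rows 8-11 [P1,P2=10]: 0101  = hex 5
  rows 12-15 [P1,P2=11]: 1111  = hex F
Output column (row 0 .. row 15) = 0101111101011111
Output column grouped in 4s = 0101 1111 0101 1111 = 0x5F5F
Convert to decimal digit by digit (value = value*16 + digit):
  5 -> 5
  5*16 + 15 (F) = 95
  95*16 + 5 = 1525
  1525*16 + 15 (F) = 24415
Decimal = 24415

24415


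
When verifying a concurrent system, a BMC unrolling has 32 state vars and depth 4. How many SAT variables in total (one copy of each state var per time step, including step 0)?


BMC unrolls to depth k, creating one copy of each state var for steps 0..k.
Step count = 4 + 1 = 5 (steps 0 through 4)
Vars per step = 32
Total = 32 * 5 = 160

160


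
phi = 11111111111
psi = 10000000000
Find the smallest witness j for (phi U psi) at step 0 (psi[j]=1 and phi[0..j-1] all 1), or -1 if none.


(phi U psi) at 0: need smallest j with psi[j]=1 and phi[i]=1 for all i in [0,j).
Scan from step 0:
  step 0: psi=1 and phi held for [0,0) -> witness found
Witness step = 0

0


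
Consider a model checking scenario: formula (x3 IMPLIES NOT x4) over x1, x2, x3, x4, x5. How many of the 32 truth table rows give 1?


Formula: (x3 IMPLIES NOT x4) over 5 vars (32 rows)
Evaluate each row (x1, x2, x3, x4, x5 as bits, MSB first):
  row 0 [00000]: (0 IMPLIES NOT 0) -> 1
  row 1 [00001]: (0 IMPLIES NOT 0) -> 1
  row 2 [00010]: (0 IMPLIES NOT 1) -> 1
  row 3 [00011]: (0 IMPLIES NOT 1) -> 1
  row 4 [00100]: (1 IMPLIES NOT 0) -> 1
  row 5 [00101]: (1 IMPLIES NOT 0) -> 1
  row 6 [00110]: (1 IMPLIES NOT 1) -> 0
  row 7 [00111]: (1 IMPLIES NOT 1) -> 0
  row 8 [01000]: (0 IMPLIES NOT 0) -> 1
  row 9 [01001]: (0 IMPLIES NOT 0) -> 1
  row 10 [01010]: (0 IMPLIES NOT 1) -> 1
  row 11 [01011]: (0 IMPLIES NOT 1) -> 1
  row 12 [01100]: (1 IMPLIES NOT 0) -> 1
  row 13 [01101]: (1 IMPLIES NOT 0) -> 1
  row 14 [01110]: (1 IMPLIES NOT 1) -> 0
  row 15 [01111]: (1 IMPLIES NOT 1) -> 0
  row 16 [10000]: (0 IMPLIES NOT 0) -> 1
  row 17 [10001]: (0 IMPLIES NOT 0) -> 1
  row 18 [10010]: (0 IMPLIES NOT 1) -> 1
  row 19 [10011]: (0 IMPLIES NOT 1) -> 1
  row 20 [10100]: (1 IMPLIES NOT 0) -> 1
  row 21 [10101]: (1 IMPLIES NOT 0) -> 1
  row 22 [10110]: (1 IMPLIES NOT 1) -> 0
  row 23 [10111]: (1 IMPLIES NOT 1) -> 0
  row 24 [11000]: (0 IMPLIES NOT 0) -> 1
  row 25 [11001]: (0 IMPLIES NOT 0) -> 1
  row 26 [11010]: (0 IMPLIES NOT 1) -> 1
  row 27 [11011]: (0 IMPLIES NOT 1) -> 1
  row 28 [11100]: (1 IMPLIES NOT 0) -> 1
  row 29 [11101]: (1 IMPLIES NOT 0) -> 1
  row 30 [11110]: (1 IMPLIES NOT 1) -> 0
  row 31 [11111]: (1 IMPLIES NOT 1) -> 0
Full result column, 8 rows per line (x1,x2 fixed per line; x3,x4,x5 runs 000..111 left to right):
  rows 0-7 [x1,x2=00]: 11111100  (ones: 6)
  rows 8-15 [x1,x2=01]: 11111100  (ones: 6)
  rows 16-23 [x1,x2=10]: 11111100  (ones: 6)
  rows 24-31 [x1,x2=11]: 11111100  (ones: 6)
Count of 1-rows = 6+6+6+6 = 24

24


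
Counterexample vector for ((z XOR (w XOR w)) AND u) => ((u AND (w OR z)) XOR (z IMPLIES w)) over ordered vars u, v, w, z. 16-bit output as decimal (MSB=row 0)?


F1 = ((z XOR (w XOR w)) AND u)
F2 = ((u AND (w OR z)) XOR (z IMPLIES w))
Counterexample to F1=>F2 is where F1=1 and F2=0.
Evaluate each row (bits = u,v,w,z, MSB first):
  row 0 [0000]: F1=0 F2=1 -> F1&~F2 -> 0
  row 1 [0001]: F1=0 F2=0 -> F1&~F2 -> 0
  row 2 [0010]: F1=0 F2=1 -> F1&~F2 -> 0
  row 3 [0011]: F1=0 F2=1 -> F1&~F2 -> 0
  row 4 [0100]: F1=0 F2=1 -> F1&~F2 -> 0
  row 5 [0101]: F1=0 F2=0 -> F1&~F2 -> 0
  row 6 [0110]: F1=0 F2=1 -> F1&~F2 -> 0
  row 7 [0111]: F1=0 F2=1 -> F1&~F2 -> 0
  row 8 [1000]: F1=0 F2=1 -> F1&~F2 -> 0
  row 9 [1001]: F1=1 F2=1 -> F1&~F2 -> 0
  row 10 [1010]: F1=0 F2=0 -> F1&~F2 -> 0
  row 11 [1011]: F1=1 F2=0 -> F1&~F2 -> 1
  row 12 [1100]: F1=0 F2=1 -> F1&~F2 -> 0
  row 13 [1101]: F1=1 F2=1 -> F1&~F2 -> 0
  row 14 [1110]: F1=0 F2=0 -> F1&~F2 -> 0
  row 15 [1111]: F1=1 F2=0 -> F1&~F2 -> 1
Full result column, 4 rows per line (u,v fixed per line; w,z runs 00..11 left to right):
  rows 0-3 [u,v=00]: 0000  = hex 0
  rows 4-7 [u,v=01]: 0000  = hex 0
  rows 8-11 [u,v=10]: 0001  = hex 1
  rows 12-15 [u,v=11]: 0001  = hex 1
Counterexample vector (row 0 .. row 15) = 0000000000010001
Output column grouped in 4s = 0000 0000 0001 0001 = 0x0011
Convert to decimal digit by digit (value = value*16 + digit):
  0 -> 0
  0*16 + 0 = 0
  0*16 + 1 = 1
  1*16 + 1 = 17
Decimal = 17

17


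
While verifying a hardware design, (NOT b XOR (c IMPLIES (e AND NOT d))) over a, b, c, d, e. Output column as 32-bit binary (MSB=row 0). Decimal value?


Formula: (NOT b XOR (c IMPLIES (e AND NOT d))) over a, b, c, d, e (32 rows)
Evaluate each row (bits = a,b,c,d,e, MSB first):
  row 0 [00000]: (NOT 0 XOR (0 IMPLIES (0 AND NOT 0))) -> 0
  row 1 [00001]: (NOT 0 XOR (0 IMPLIES (1 AND NOT 0))) -> 0
  row 2 [00010]: (NOT 0 XOR (0 IMPLIES (0 AND NOT 1))) -> 0
  row 3 [00011]: (NOT 0 XOR (0 IMPLIES (1 AND NOT 1))) -> 0
  row 4 [00100]: (NOT 0 XOR (1 IMPLIES (0 AND NOT 0))) -> 1
  row 5 [00101]: (NOT 0 XOR (1 IMPLIES (1 AND NOT 0))) -> 0
  row 6 [00110]: (NOT 0 XOR (1 IMPLIES (0 AND NOT 1))) -> 1
  row 7 [00111]: (NOT 0 XOR (1 IMPLIES (1 AND NOT 1))) -> 1
  row 8 [01000]: (NOT 1 XOR (0 IMPLIES (0 AND NOT 0))) -> 1
  row 9 [01001]: (NOT 1 XOR (0 IMPLIES (1 AND NOT 0))) -> 1
  row 10 [01010]: (NOT 1 XOR (0 IMPLIES (0 AND NOT 1))) -> 1
  row 11 [01011]: (NOT 1 XOR (0 IMPLIES (1 AND NOT 1))) -> 1
  row 12 [01100]: (NOT 1 XOR (1 IMPLIES (0 AND NOT 0))) -> 0
  row 13 [01101]: (NOT 1 XOR (1 IMPLIES (1 AND NOT 0))) -> 1
  row 14 [01110]: (NOT 1 XOR (1 IMPLIES (0 AND NOT 1))) -> 0
  row 15 [01111]: (NOT 1 XOR (1 IMPLIES (1 AND NOT 1))) -> 0
  row 16 [10000]: (NOT 0 XOR (0 IMPLIES (0 AND NOT 0))) -> 0
  row 17 [10001]: (NOT 0 XOR (0 IMPLIES (1 AND NOT 0))) -> 0
  row 18 [10010]: (NOT 0 XOR (0 IMPLIES (0 AND NOT 1))) -> 0
  row 19 [10011]: (NOT 0 XOR (0 IMPLIES (1 AND NOT 1))) -> 0
  row 20 [10100]: (NOT 0 XOR (1 IMPLIES (0 AND NOT 0))) -> 1
  row 21 [10101]: (NOT 0 XOR (1 IMPLIES (1 AND NOT 0))) -> 0
  row 22 [10110]: (NOT 0 XOR (1 IMPLIES (0 AND NOT 1))) -> 1
  row 23 [10111]: (NOT 0 XOR (1 IMPLIES (1 AND NOT 1))) -> 1
  row 24 [11000]: (NOT 1 XOR (0 IMPLIES (0 AND NOT 0))) -> 1
  row 25 [11001]: (NOT 1 XOR (0 IMPLIES (1 AND NOT 0))) -> 1
  row 26 [11010]: (NOT 1 XOR (0 IMPLIES (0 AND NOT 1))) -> 1
  row 27 [11011]: (NOT 1 XOR (0 IMPLIES (1 AND NOT 1))) -> 1
  row 28 [11100]: (NOT 1 XOR (1 IMPLIES (0 AND NOT 0))) -> 0
  row 29 [11101]: (NOT 1 XOR (1 IMPLIES (1 AND NOT 0))) -> 1
  row 30 [11110]: (NOT 1 XOR (1 IMPLIES (0 AND NOT 1))) -> 0
  row 31 [11111]: (NOT 1 XOR (1 IMPLIES (1 AND NOT 1))) -> 0
Full result column, 4 rows per line (a,b,c fixed per line; d,e runs 00..11 left to right):
  rows 0-3 [a,b,c=000]: 0000  = hex 0
  rows 4-7 [a,b,c=001]: 1011  = hex B
  rows 8-11 [a,b,c=010]: 1111  = hex F
  rows 12-15 [a,b,c=011]: 0100  = hex 4
  rows 16-19 [a,b,c=100]: 0000  = hex 0
  rows 20-23 [a,b,c=101]: 1011  = hex B
  rows 24-27 [a,b,c=110]: 1111  = hex F
  rows 28-31 [a,b,c=111]: 0100  = hex 4
Output column (row 0 .. row 31) = 00001011111101000000101111110100
Output column grouped in 4s = 0000 1011 1111 0100 0000 1011 1111 0100 = 0x0BF40BF4
Convert to decimal digit by digit (value = value*16 + digit):
  0 -> 0
  0*16 + 11 (B) = 11
  11*16 + 15 (F) = 191
  191*16 + 4 = 3060
  3060*16 + 0 = 48960
  48960*16 + 11 (B) = 783371
  783371*16 + 15 (F) = 12533951
  12533951*16 + 4 = 200543220
Decimal = 200543220

200543220


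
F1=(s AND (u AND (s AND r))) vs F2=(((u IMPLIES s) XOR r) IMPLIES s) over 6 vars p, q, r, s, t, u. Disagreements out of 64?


F1 = (s AND (u AND (s AND r)))
F2 = (((u IMPLIES s) XOR r) IMPLIES s)
Evaluate both on each of 64 rows (bits = p,q,r,s,t,u):
  row 0 [000000]: F1=0 F2=0 -> 0
  row 1 [000001]: F1=0 F2=1 (differ) -> 1
  row 2 [000010]: F1=0 F2=0 -> 0
  row 3 [000011]: F1=0 F2=1 (differ) -> 1
  row 4 [000100]: F1=0 F2=1 (differ) -> 1
  (every remaining row is evaluated the same way; all 64 results are listed next)
Full result column, 8 rows per line (p,q,r fixed per line; s,t,u runs 000..111 left to right):
  rows 0-7 [p,q,r=000]: 01011111  (ones: 6)
  rows 8-15 [p,q,r=001]: 10101010  (ones: 4)
  rows 16-23 [p,q,r=010]: 01011111  (ones: 6)
  rows 24-31 [p,q,r=011]: 10101010  (ones: 4)
  rows 32-39 [p,q,r=100]: 01011111  (ones: 6)
  rows 40-47 [p,q,r=101]: 10101010  (ones: 4)
  rows 48-55 [p,q,r=110]: 01011111  (ones: 6)
  rows 56-63 [p,q,r=111]: 10101010  (ones: 4)
Disagreements = 6+4+6+4+6+4+6+4 = 40

40
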